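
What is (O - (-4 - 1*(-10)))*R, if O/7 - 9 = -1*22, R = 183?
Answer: -17751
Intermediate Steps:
O = -91 (O = 63 + 7*(-1*22) = 63 + 7*(-22) = 63 - 154 = -91)
(O - (-4 - 1*(-10)))*R = (-91 - (-4 - 1*(-10)))*183 = (-91 - (-4 + 10))*183 = (-91 - 1*6)*183 = (-91 - 6)*183 = -97*183 = -17751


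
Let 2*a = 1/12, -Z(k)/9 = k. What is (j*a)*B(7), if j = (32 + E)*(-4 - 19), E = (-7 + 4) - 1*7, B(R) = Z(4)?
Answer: 759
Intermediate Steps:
Z(k) = -9*k
B(R) = -36 (B(R) = -9*4 = -36)
a = 1/24 (a = (1/2)/12 = (1/2)*(1/12) = 1/24 ≈ 0.041667)
E = -10 (E = -3 - 7 = -10)
j = -506 (j = (32 - 10)*(-4 - 19) = 22*(-23) = -506)
(j*a)*B(7) = -506*1/24*(-36) = -253/12*(-36) = 759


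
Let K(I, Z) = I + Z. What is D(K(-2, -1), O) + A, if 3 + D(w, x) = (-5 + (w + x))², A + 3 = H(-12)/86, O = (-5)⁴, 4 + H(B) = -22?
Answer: 16369356/43 ≈ 3.8068e+5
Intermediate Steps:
H(B) = -26 (H(B) = -4 - 22 = -26)
O = 625
A = -142/43 (A = -3 - 26/86 = -3 - 26*1/86 = -3 - 13/43 = -142/43 ≈ -3.3023)
D(w, x) = -3 + (-5 + w + x)² (D(w, x) = -3 + (-5 + (w + x))² = -3 + (-5 + w + x)²)
D(K(-2, -1), O) + A = (-3 + (-5 + (-2 - 1) + 625)²) - 142/43 = (-3 + (-5 - 3 + 625)²) - 142/43 = (-3 + 617²) - 142/43 = (-3 + 380689) - 142/43 = 380686 - 142/43 = 16369356/43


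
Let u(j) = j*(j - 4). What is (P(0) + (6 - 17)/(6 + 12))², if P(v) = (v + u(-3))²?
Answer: 62837329/324 ≈ 1.9394e+5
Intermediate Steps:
u(j) = j*(-4 + j)
P(v) = (21 + v)² (P(v) = (v - 3*(-4 - 3))² = (v - 3*(-7))² = (v + 21)² = (21 + v)²)
(P(0) + (6 - 17)/(6 + 12))² = ((21 + 0)² + (6 - 17)/(6 + 12))² = (21² - 11/18)² = (441 - 11*1/18)² = (441 - 11/18)² = (7927/18)² = 62837329/324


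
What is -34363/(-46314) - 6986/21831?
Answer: 142209683/337026978 ≈ 0.42195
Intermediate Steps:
-34363/(-46314) - 6986/21831 = -34363*(-1/46314) - 6986*1/21831 = 34363/46314 - 6986/21831 = 142209683/337026978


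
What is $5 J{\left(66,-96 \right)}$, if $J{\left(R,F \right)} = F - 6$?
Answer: $-510$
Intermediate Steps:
$J{\left(R,F \right)} = -6 + F$ ($J{\left(R,F \right)} = F - 6 = -6 + F$)
$5 J{\left(66,-96 \right)} = 5 \left(-6 - 96\right) = 5 \left(-102\right) = -510$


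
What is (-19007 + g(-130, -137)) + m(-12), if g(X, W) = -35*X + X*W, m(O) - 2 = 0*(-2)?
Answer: 3355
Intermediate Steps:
m(O) = 2 (m(O) = 2 + 0*(-2) = 2 + 0 = 2)
g(X, W) = -35*X + W*X
(-19007 + g(-130, -137)) + m(-12) = (-19007 - 130*(-35 - 137)) + 2 = (-19007 - 130*(-172)) + 2 = (-19007 + 22360) + 2 = 3353 + 2 = 3355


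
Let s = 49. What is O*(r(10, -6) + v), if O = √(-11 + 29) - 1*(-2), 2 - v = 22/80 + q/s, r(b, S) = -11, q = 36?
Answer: -19619/980 - 58857*√2/1960 ≈ -62.487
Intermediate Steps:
v = 1941/1960 (v = 2 - (22/80 + 36/49) = 2 - (22*(1/80) + 36*(1/49)) = 2 - (11/40 + 36/49) = 2 - 1*1979/1960 = 2 - 1979/1960 = 1941/1960 ≈ 0.99031)
O = 2 + 3*√2 (O = √18 + 2 = 3*√2 + 2 = 2 + 3*√2 ≈ 6.2426)
O*(r(10, -6) + v) = (2 + 3*√2)*(-11 + 1941/1960) = (2 + 3*√2)*(-19619/1960) = -19619/980 - 58857*√2/1960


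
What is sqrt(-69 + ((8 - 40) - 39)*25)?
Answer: 2*I*sqrt(461) ≈ 42.942*I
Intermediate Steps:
sqrt(-69 + ((8 - 40) - 39)*25) = sqrt(-69 + (-32 - 39)*25) = sqrt(-69 - 71*25) = sqrt(-69 - 1775) = sqrt(-1844) = 2*I*sqrt(461)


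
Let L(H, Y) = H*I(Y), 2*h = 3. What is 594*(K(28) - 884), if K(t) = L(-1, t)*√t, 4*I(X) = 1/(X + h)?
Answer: -525096 - 594*√7/59 ≈ -5.2512e+5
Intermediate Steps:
h = 3/2 (h = (½)*3 = 3/2 ≈ 1.5000)
I(X) = 1/(4*(3/2 + X)) (I(X) = 1/(4*(X + 3/2)) = 1/(4*(3/2 + X)))
L(H, Y) = H/(2*(3 + 2*Y)) (L(H, Y) = H*(1/(2*(3 + 2*Y))) = H/(2*(3 + 2*Y)))
K(t) = -√t/(2*(3 + 2*t)) (K(t) = ((½)*(-1)/(3 + 2*t))*√t = (-1/(2*(3 + 2*t)))*√t = -√t/(2*(3 + 2*t)))
594*(K(28) - 884) = 594*(-√28/(6 + 4*28) - 884) = 594*(-2*√7/(6 + 112) - 884) = 594*(-1*2*√7/118 - 884) = 594*(-1*2*√7*1/118 - 884) = 594*(-√7/59 - 884) = 594*(-884 - √7/59) = -525096 - 594*√7/59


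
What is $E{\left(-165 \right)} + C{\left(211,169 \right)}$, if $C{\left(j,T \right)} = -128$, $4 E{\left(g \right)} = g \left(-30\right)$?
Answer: $\frac{2219}{2} \approx 1109.5$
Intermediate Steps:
$E{\left(g \right)} = - \frac{15 g}{2}$ ($E{\left(g \right)} = \frac{g \left(-30\right)}{4} = \frac{\left(-30\right) g}{4} = - \frac{15 g}{2}$)
$E{\left(-165 \right)} + C{\left(211,169 \right)} = \left(- \frac{15}{2}\right) \left(-165\right) - 128 = \frac{2475}{2} - 128 = \frac{2219}{2}$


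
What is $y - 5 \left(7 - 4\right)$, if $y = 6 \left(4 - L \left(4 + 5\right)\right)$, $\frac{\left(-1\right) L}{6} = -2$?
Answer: $-639$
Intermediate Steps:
$L = 12$ ($L = \left(-6\right) \left(-2\right) = 12$)
$y = -624$ ($y = 6 \left(4 - 12 \left(4 + 5\right)\right) = 6 \left(4 - 12 \cdot 9\right) = 6 \left(4 - 108\right) = 6 \left(-104\right) = -624$)
$y - 5 \left(7 - 4\right) = -624 - 5 \left(7 - 4\right) = -624 - 15 = -639$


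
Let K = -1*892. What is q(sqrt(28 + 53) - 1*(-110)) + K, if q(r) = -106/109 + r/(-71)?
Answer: -6923685/7739 ≈ -894.65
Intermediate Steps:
K = -892
q(r) = -106/109 - r/71 (q(r) = -106*1/109 + r*(-1/71) = -106/109 - r/71)
q(sqrt(28 + 53) - 1*(-110)) + K = (-106/109 - (sqrt(28 + 53) - 1*(-110))/71) - 892 = (-106/109 - (sqrt(81) + 110)/71) - 892 = (-106/109 - (9 + 110)/71) - 892 = (-106/109 - 1/71*119) - 892 = (-106/109 - 119/71) - 892 = -20497/7739 - 892 = -6923685/7739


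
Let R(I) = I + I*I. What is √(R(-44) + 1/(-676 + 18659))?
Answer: √12486748179/2569 ≈ 43.497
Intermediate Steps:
R(I) = I + I²
√(R(-44) + 1/(-676 + 18659)) = √(-44*(1 - 44) + 1/(-676 + 18659)) = √(-44*(-43) + 1/17983) = √(1892 + 1/17983) = √(34023837/17983) = √12486748179/2569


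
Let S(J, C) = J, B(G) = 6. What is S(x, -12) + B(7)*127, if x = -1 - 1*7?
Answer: 754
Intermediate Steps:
x = -8 (x = -1 - 7 = -8)
S(x, -12) + B(7)*127 = -8 + 6*127 = -8 + 762 = 754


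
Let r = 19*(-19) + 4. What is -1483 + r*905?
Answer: -324568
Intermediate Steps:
r = -357 (r = -361 + 4 = -357)
-1483 + r*905 = -1483 - 357*905 = -1483 - 323085 = -324568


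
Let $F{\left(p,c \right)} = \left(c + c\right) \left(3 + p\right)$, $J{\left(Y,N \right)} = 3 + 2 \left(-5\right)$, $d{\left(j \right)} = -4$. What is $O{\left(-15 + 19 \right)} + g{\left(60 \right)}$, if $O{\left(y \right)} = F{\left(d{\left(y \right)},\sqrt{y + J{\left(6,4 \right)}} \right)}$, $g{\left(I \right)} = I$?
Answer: $60 - 2 i \sqrt{3} \approx 60.0 - 3.4641 i$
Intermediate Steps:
$J{\left(Y,N \right)} = -7$ ($J{\left(Y,N \right)} = 3 - 10 = -7$)
$F{\left(p,c \right)} = 2 c \left(3 + p\right)$
$O{\left(y \right)} = - 2 \sqrt{-7 + y}$ ($O{\left(y \right)} = 2 \sqrt{y - 7} \left(3 - 4\right) = 2 \sqrt{-7 + y} \left(-1\right) = - 2 \sqrt{-7 + y}$)
$O{\left(-15 + 19 \right)} + g{\left(60 \right)} = - 2 \sqrt{-7 + \left(-15 + 19\right)} + 60 = - 2 \sqrt{-7 + 4} + 60 = - 2 \sqrt{-3} + 60 = - 2 i \sqrt{3} + 60 = 60 - 2 i \sqrt{3}$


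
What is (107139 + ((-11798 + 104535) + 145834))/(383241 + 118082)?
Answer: 345710/501323 ≈ 0.68960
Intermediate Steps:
(107139 + ((-11798 + 104535) + 145834))/(383241 + 118082) = (107139 + (92737 + 145834))/501323 = (107139 + 238571)*(1/501323) = 345710*(1/501323) = 345710/501323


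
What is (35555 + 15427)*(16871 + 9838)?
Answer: 1361678238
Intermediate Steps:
(35555 + 15427)*(16871 + 9838) = 50982*26709 = 1361678238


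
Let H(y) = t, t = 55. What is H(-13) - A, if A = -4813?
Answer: 4868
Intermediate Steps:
H(y) = 55
H(-13) - A = 55 - 1*(-4813) = 55 + 4813 = 4868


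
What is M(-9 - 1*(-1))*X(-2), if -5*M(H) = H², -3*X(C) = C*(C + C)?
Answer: 512/15 ≈ 34.133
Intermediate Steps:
X(C) = -2*C²/3 (X(C) = -C*(C + C)/3 = -C*2*C/3 = -2*C²/3)
M(H) = -H²/5
M(-9 - 1*(-1))*X(-2) = (-(-9 - 1*(-1))²/5)*(-⅔*(-2)²) = (-(-9 + 1)²/5)*(-⅔*4) = -⅕*(-8)²*(-8/3) = -⅕*64*(-8/3) = -64/5*(-8/3) = 512/15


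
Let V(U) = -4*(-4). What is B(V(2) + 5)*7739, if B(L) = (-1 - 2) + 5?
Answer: 15478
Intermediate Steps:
V(U) = 16
B(L) = 2 (B(L) = -3 + 5 = 2)
B(V(2) + 5)*7739 = 2*7739 = 15478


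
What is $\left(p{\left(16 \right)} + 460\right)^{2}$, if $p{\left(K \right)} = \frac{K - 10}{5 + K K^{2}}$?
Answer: $\frac{395417107684}{1868689} \approx 2.116 \cdot 10^{5}$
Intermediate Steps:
$p{\left(K \right)} = \frac{-10 + K}{5 + K^{3}}$
$\left(p{\left(16 \right)} + 460\right)^{2} = \left(\frac{-10 + 16}{5 + 16^{3}} + 460\right)^{2} = \left(\frac{1}{5 + 4096} \cdot 6 + 460\right)^{2} = \left(\frac{1}{4101} \cdot 6 + 460\right)^{2} = \left(\frac{2}{1367} + 460\right)^{2} = \left(\frac{628822}{1367}\right)^{2} = \frac{395417107684}{1868689}$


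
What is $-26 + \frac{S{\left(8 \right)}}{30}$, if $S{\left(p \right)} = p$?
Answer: $- \frac{386}{15} \approx -25.733$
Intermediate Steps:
$-26 + \frac{S{\left(8 \right)}}{30} = -26 + \frac{1}{30} \cdot 8 = -26 + \frac{4}{15} = - \frac{386}{15}$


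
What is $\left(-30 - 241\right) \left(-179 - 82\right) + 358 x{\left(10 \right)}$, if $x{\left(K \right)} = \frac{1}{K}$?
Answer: $\frac{353834}{5} \approx 70767.0$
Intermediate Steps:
$\left(-30 - 241\right) \left(-179 - 82\right) + 358 x{\left(10 \right)} = \left(-30 - 241\right) \left(-179 - 82\right) + \frac{358}{10} = \left(-271\right) \left(-261\right) + 358 \cdot \frac{1}{10} = 70731 + \frac{179}{5} = \frac{353834}{5}$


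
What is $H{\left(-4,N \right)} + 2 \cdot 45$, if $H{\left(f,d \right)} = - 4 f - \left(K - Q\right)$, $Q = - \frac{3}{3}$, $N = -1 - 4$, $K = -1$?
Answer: $106$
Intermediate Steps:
$N = -5$ ($N = -1 - 4 = -5$)
$Q = -1$ ($Q = \left(-3\right) \frac{1}{3} = -1$)
$H{\left(f,d \right)} = - 4 f$ ($H{\left(f,d \right)} = - 4 f - 0 = - 4 f + \left(-1 + 1\right) = - 4 f + 0 = - 4 f$)
$H{\left(-4,N \right)} + 2 \cdot 45 = \left(-4\right) \left(-4\right) + 2 \cdot 45 = 16 + 90 = 106$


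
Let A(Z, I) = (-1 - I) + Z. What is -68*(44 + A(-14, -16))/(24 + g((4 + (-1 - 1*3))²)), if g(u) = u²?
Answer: -255/2 ≈ -127.50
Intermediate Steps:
A(Z, I) = -1 + Z - I
-68*(44 + A(-14, -16))/(24 + g((4 + (-1 - 1*3))²)) = -68*(44 + (-1 - 14 - 1*(-16)))/(24 + ((4 + (-1 - 1*3))²)²) = -68*(44 + (-1 - 14 + 16))/(24 + ((4 + (-1 - 3))²)²) = -68*(44 + 1)/(24 + ((4 - 4)²)²) = -3060/(24 + (0²)²) = -3060/(24 + 0²) = -3060/(24 + 0) = -3060/24 = -68*15/8 = -255/2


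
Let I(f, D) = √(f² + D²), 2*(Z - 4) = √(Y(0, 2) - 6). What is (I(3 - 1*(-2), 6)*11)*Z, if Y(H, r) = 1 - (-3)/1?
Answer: 11*√61*(8 + I*√2)/2 ≈ 343.65 + 60.75*I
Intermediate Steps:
Y(H, r) = 4 (Y(H, r) = 1 - (-3) = 1 - 1*(-3) = 1 + 3 = 4)
Z = 4 + I*√2/2 (Z = 4 + √(4 - 6)/2 = 4 + √(-2)/2 = 4 + (I*√2)/2 = 4 + I*√2/2 ≈ 4.0 + 0.70711*I)
I(f, D) = √(D² + f²)
(I(3 - 1*(-2), 6)*11)*Z = (√(6² + (3 - 1*(-2))²)*11)*(4 + I*√2/2) = (√(36 + (3 + 2)²)*11)*(4 + I*√2/2) = (√(36 + 5²)*11)*(4 + I*√2/2) = (√(36 + 25)*11)*(4 + I*√2/2) = (√61*11)*(4 + I*√2/2) = (11*√61)*(4 + I*√2/2) = 11*√61*(4 + I*√2/2)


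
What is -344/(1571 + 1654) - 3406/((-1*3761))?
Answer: 225362/282075 ≈ 0.79894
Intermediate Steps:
-344/(1571 + 1654) - 3406/((-1*3761)) = -344/3225 - 3406/(-3761) = -344*1/3225 - 3406*(-1/3761) = -8/75 + 3406/3761 = 225362/282075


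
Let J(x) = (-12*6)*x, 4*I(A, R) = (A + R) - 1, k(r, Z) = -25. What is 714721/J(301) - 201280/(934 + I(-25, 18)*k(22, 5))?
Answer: -30151343/126936 ≈ -237.53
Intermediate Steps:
I(A, R) = -1/4 + A/4 + R/4 (I(A, R) = ((A + R) - 1)/4 = (-1 + A + R)/4 = -1/4 + A/4 + R/4)
J(x) = -72*x
714721/J(301) - 201280/(934 + I(-25, 18)*k(22, 5)) = 714721/((-72*301)) - 201280/(934 + (-1/4 + (1/4)*(-25) + (1/4)*18)*(-25)) = 714721/(-21672) - 201280/(934 + (-1/4 - 25/4 + 9/2)*(-25)) = 714721*(-1/21672) - 201280/(934 - 2*(-25)) = -102103/3096 - 201280/(934 + 50) = -102103/3096 - 201280/984 = -102103/3096 - 201280*1/984 = -102103/3096 - 25160/123 = -30151343/126936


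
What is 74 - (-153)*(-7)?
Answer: -997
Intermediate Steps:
74 - (-153)*(-7) = 74 - 153*7 = 74 - 1071 = -997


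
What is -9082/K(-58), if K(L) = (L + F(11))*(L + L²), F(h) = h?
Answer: 239/4089 ≈ 0.058450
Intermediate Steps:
K(L) = (11 + L)*(L + L²) (K(L) = (L + 11)*(L + L²) = (11 + L)*(L + L²))
-9082/K(-58) = -9082*(-1/(58*(11 + (-58)² + 12*(-58)))) = -9082*(-1/(58*(11 + 3364 - 696))) = -9082/((-58*2679)) = -9082/(-155382) = -9082*(-1/155382) = 239/4089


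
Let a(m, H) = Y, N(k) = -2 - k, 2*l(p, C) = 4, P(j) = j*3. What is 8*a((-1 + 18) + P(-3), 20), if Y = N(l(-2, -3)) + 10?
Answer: 48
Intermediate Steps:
P(j) = 3*j
l(p, C) = 2 (l(p, C) = (1/2)*4 = 2)
Y = 6 (Y = (-2 - 1*2) + 10 = (-2 - 2) + 10 = -4 + 10 = 6)
a(m, H) = 6
8*a((-1 + 18) + P(-3), 20) = 8*6 = 48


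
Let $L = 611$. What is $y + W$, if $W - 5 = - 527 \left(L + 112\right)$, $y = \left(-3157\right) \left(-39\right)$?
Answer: $-257893$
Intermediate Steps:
$y = 123123$
$W = -381016$ ($W = 5 - 527 \left(611 + 112\right) = 5 - 381021 = -381016$)
$y + W = 123123 - 381016 = -257893$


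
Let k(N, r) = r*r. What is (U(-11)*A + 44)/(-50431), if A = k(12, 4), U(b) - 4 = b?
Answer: 68/50431 ≈ 0.0013484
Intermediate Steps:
U(b) = 4 + b
k(N, r) = r²
A = 16 (A = 4² = 16)
(U(-11)*A + 44)/(-50431) = ((4 - 11)*16 + 44)/(-50431) = (-7*16 + 44)*(-1/50431) = (-112 + 44)*(-1/50431) = -68*(-1/50431) = 68/50431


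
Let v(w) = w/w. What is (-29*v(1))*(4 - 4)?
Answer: 0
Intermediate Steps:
v(w) = 1
(-29*v(1))*(4 - 4) = (-29*1)*(4 - 4) = -29*0 = 0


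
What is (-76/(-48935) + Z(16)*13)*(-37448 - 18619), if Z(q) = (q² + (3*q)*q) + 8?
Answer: -36808660322412/48935 ≈ -7.5219e+8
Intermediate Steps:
Z(q) = 8 + 4*q² (Z(q) = (q² + 3*q²) + 8 = 4*q² + 8 = 8 + 4*q²)
(-76/(-48935) + Z(16)*13)*(-37448 - 18619) = (-76/(-48935) + (8 + 4*16²)*13)*(-37448 - 18619) = (-76*(-1/48935) + (8 + 4*256)*13)*(-56067) = (76/48935 + (8 + 1024)*13)*(-56067) = (76/48935 + 1032*13)*(-56067) = (76/48935 + 13416)*(-56067) = (656512036/48935)*(-56067) = -36808660322412/48935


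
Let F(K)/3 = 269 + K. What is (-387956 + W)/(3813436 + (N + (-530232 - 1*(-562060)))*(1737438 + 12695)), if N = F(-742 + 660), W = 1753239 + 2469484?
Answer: 3834767/56688871173 ≈ 6.7646e-5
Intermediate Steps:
W = 4222723
F(K) = 807 + 3*K (F(K) = 3*(269 + K) = 807 + 3*K)
N = 561 (N = 807 + 3*(-742 + 660) = 807 + 3*(-82) = 807 - 246 = 561)
(-387956 + W)/(3813436 + (N + (-530232 - 1*(-562060)))*(1737438 + 12695)) = (-387956 + 4222723)/(3813436 + (561 + (-530232 - 1*(-562060)))*(1737438 + 12695)) = 3834767/(3813436 + (561 + (-530232 + 562060))*1750133) = 3834767/(3813436 + (561 + 31828)*1750133) = 3834767/(3813436 + 32389*1750133) = 3834767/(3813436 + 56685057737) = 3834767/56688871173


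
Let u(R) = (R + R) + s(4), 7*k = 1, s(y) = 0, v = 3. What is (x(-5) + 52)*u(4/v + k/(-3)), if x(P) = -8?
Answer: 792/7 ≈ 113.14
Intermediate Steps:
k = ⅐ (k = (⅐)*1 = ⅐ ≈ 0.14286)
u(R) = 2*R (u(R) = (R + R) + 0 = 2*R + 0 = 2*R)
(x(-5) + 52)*u(4/v + k/(-3)) = (-8 + 52)*(2*(4/3 + (⅐)/(-3))) = 44*(2*(4*(⅓) + (⅐)*(-⅓))) = 44*(2*(4/3 - 1/21)) = 44*(2*(9/7)) = 44*(18/7) = 792/7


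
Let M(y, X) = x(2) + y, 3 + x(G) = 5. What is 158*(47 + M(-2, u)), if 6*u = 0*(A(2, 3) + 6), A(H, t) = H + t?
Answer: 7426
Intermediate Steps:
x(G) = 2 (x(G) = -3 + 5 = 2)
u = 0 (u = (0*((2 + 3) + 6))/6 = (0*(5 + 6))/6 = (0*11)/6 = (⅙)*0 = 0)
M(y, X) = 2 + y
158*(47 + M(-2, u)) = 158*(47 + (2 - 2)) = 158*(47 + 0) = 158*47 = 7426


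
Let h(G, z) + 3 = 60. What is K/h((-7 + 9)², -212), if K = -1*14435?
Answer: -14435/57 ≈ -253.25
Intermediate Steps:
h(G, z) = 57 (h(G, z) = -3 + 60 = 57)
K = -14435
K/h((-7 + 9)², -212) = -14435/57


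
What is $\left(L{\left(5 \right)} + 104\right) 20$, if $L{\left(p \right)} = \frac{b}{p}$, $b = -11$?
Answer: $2036$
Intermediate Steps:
$L{\left(p \right)} = - \frac{11}{p}$
$\left(L{\left(5 \right)} + 104\right) 20 = \left(- \frac{11}{5} + 104\right) 20 = \frac{509}{5} \cdot 20 = 2036$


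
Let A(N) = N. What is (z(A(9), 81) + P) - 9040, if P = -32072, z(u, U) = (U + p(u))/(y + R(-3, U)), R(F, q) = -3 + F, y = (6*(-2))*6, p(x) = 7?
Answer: -1603412/39 ≈ -41113.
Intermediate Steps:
y = -72 (y = -12*6 = -72)
z(u, U) = -7/78 - U/78 (z(u, U) = (U + 7)/(-72 + (-3 - 3)) = (7 + U)/(-72 - 6) = (7 + U)/(-78) = (7 + U)*(-1/78) = -7/78 - U/78)
(z(A(9), 81) + P) - 9040 = ((-7/78 - 1/78*81) - 32072) - 9040 = ((-7/78 - 27/26) - 32072) - 9040 = (-44/39 - 32072) - 9040 = -1250852/39 - 9040 = -1603412/39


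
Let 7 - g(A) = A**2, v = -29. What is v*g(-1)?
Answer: -174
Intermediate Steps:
g(A) = 7 - A**2
v*g(-1) = -29*(7 - 1*(-1)**2) = -29*(7 - 1*1) = -29*(7 - 1) = -29*6 = -174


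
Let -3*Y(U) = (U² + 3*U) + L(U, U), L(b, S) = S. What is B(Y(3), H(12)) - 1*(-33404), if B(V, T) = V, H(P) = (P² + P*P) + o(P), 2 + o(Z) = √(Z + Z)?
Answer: 33397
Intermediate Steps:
o(Z) = -2 + √2*√Z (o(Z) = -2 + √(Z + Z) = -2 + √(2*Z) = -2 + √2*√Z)
H(P) = -2 + 2*P² + √2*√P (H(P) = (P² + P*P) + (-2 + √2*√P) = (P² + P²) + (-2 + √2*√P) = 2*P² + (-2 + √2*√P) = -2 + 2*P² + √2*√P)
Y(U) = -4*U/3 - U²/3 (Y(U) = -((U² + 3*U) + U)/3 = -(U² + 4*U)/3 = -4*U/3 - U²/3)
B(Y(3), H(12)) - 1*(-33404) = (⅓)*3*(-4 - 1*3) - 1*(-33404) = (⅓)*3*(-4 - 3) + 33404 = (⅓)*3*(-7) + 33404 = -7 + 33404 = 33397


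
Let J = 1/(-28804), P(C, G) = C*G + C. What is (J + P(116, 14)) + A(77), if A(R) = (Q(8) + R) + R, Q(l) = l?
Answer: 54785207/28804 ≈ 1902.0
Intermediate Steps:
P(C, G) = C + C*G
J = -1/28804 ≈ -3.4717e-5
A(R) = 8 + 2*R (A(R) = (8 + R) + R = 8 + 2*R)
(J + P(116, 14)) + A(77) = (-1/28804 + 116*(1 + 14)) + (8 + 2*77) = (-1/28804 + 116*15) + (8 + 154) = (-1/28804 + 1740) + 162 = 50118959/28804 + 162 = 54785207/28804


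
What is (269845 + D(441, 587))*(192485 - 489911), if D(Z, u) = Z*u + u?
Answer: -157427284374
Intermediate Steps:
D(Z, u) = u + Z*u
(269845 + D(441, 587))*(192485 - 489911) = (269845 + 587*(1 + 441))*(192485 - 489911) = (269845 + 587*442)*(-297426) = (269845 + 259454)*(-297426) = 529299*(-297426) = -157427284374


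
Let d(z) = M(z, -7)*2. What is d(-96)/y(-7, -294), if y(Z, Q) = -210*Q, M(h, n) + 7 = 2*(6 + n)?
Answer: -1/3430 ≈ -0.00029154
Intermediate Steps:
M(h, n) = 5 + 2*n (M(h, n) = -7 + 2*(6 + n) = -7 + (12 + 2*n) = 5 + 2*n)
d(z) = -18 (d(z) = (5 + 2*(-7))*2 = (5 - 14)*2 = -9*2 = -18)
d(-96)/y(-7, -294) = -18/((-210*(-294))) = -18/61740 = -18*1/61740 = -1/3430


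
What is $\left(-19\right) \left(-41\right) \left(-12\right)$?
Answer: $-9348$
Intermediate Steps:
$\left(-19\right) \left(-41\right) \left(-12\right) = 779 \left(-12\right) = -9348$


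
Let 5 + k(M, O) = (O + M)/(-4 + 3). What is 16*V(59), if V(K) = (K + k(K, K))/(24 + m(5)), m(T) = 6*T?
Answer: -512/27 ≈ -18.963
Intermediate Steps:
k(M, O) = -5 - M - O (k(M, O) = -5 + (O + M)/(-4 + 3) = -5 + (M + O)/(-1) = -5 + (M + O)*(-1) = -5 + (-M - O) = -5 - M - O)
V(K) = -5/54 - K/54 (V(K) = (K + (-5 - K - K))/(24 + 6*5) = (K + (-5 - 2*K))/(24 + 30) = (-5 - K)/54 = (-5 - K)*(1/54) = -5/54 - K/54)
16*V(59) = 16*(-5/54 - 1/54*59) = 16*(-5/54 - 59/54) = 16*(-32/27) = -512/27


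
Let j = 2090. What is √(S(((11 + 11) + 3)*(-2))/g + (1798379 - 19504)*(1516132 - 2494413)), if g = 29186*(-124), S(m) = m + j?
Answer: 2*I*√89035173997279501016885/452383 ≈ 1.3192e+6*I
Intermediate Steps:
S(m) = 2090 + m (S(m) = m + 2090 = 2090 + m)
g = -3619064
√(S(((11 + 11) + 3)*(-2))/g + (1798379 - 19504)*(1516132 - 2494413)) = √((2090 + ((11 + 11) + 3)*(-2))/(-3619064) + (1798379 - 19504)*(1516132 - 2494413)) = √((2090 + (22 + 3)*(-2))*(-1/3619064) + 1778875*(-978281)) = √((2090 + 25*(-2))*(-1/3619064) - 1740239613875) = √((2090 - 50)*(-1/3619064) - 1740239613875) = √(2040*(-1/3619064) - 1740239613875) = √(-255/452383 - 1740239613875) = √(-787254817243614380/452383) = 2*I*√89035173997279501016885/452383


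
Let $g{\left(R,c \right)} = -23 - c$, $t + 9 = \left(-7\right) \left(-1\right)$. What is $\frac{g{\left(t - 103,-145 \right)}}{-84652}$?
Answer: $- \frac{61}{42326} \approx -0.0014412$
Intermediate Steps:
$t = -2$ ($t = -9 - -7 = -9 + 7 = -2$)
$\frac{g{\left(t - 103,-145 \right)}}{-84652} = \frac{-23 - -145}{-84652} = \left(-23 + 145\right) \left(- \frac{1}{84652}\right) = 122 \left(- \frac{1}{84652}\right) = - \frac{61}{42326}$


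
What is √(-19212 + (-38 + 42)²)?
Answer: 2*I*√4799 ≈ 138.55*I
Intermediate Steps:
√(-19212 + (-38 + 42)²) = √(-19212 + 4²) = √(-19212 + 16) = √(-19196) = 2*I*√4799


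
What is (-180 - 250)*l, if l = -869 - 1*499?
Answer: 588240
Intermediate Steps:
l = -1368 (l = -869 - 499 = -1368)
(-180 - 250)*l = (-180 - 250)*(-1368) = -430*(-1368) = 588240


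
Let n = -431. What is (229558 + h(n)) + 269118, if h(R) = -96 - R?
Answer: 499011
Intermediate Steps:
(229558 + h(n)) + 269118 = (229558 + (-96 - 1*(-431))) + 269118 = (229558 + (-96 + 431)) + 269118 = (229558 + 335) + 269118 = 229893 + 269118 = 499011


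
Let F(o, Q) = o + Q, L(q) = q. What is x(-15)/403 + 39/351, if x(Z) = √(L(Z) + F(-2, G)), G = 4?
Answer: ⅑ + I*√13/403 ≈ 0.11111 + 0.0089468*I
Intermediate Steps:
F(o, Q) = Q + o
x(Z) = √(2 + Z) (x(Z) = √(Z + (4 - 2)) = √(Z + 2) = √(2 + Z))
x(-15)/403 + 39/351 = √(2 - 15)/403 + 39/351 = √(-13)*(1/403) + 39*(1/351) = (I*√13)*(1/403) + ⅑ = I*√13/403 + ⅑ = ⅑ + I*√13/403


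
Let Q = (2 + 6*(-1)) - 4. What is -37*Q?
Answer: 296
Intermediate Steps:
Q = -8 (Q = (2 - 6) - 4 = -4 - 4 = -8)
-37*Q = -37*(-8) = 296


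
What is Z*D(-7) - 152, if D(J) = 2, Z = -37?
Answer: -226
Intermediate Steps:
Z*D(-7) - 152 = -37*2 - 152 = -74 - 152 = -226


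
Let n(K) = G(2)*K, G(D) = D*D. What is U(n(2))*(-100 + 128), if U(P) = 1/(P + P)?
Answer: 7/4 ≈ 1.7500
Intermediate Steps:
G(D) = D**2
n(K) = 4*K (n(K) = 2**2*K = 4*K)
U(P) = 1/(2*P)
U(n(2))*(-100 + 128) = (1/(2*((4*2))))*(-100 + 128) = ((1/2)/8)*28 = ((1/2)*(1/8))*28 = (1/16)*28 = 7/4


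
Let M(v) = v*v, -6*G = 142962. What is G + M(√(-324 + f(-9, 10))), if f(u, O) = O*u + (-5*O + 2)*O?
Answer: -24721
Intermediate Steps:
f(u, O) = O*u + O*(2 - 5*O) (f(u, O) = O*u + (2 - 5*O)*O = O*u + O*(2 - 5*O))
G = -23827 (G = -⅙*142962 = -23827)
M(v) = v²
G + M(√(-324 + f(-9, 10))) = -23827 + (√(-324 + 10*(2 - 9 - 5*10)))² = -23827 + (√(-324 + 10*(2 - 9 - 50)))² = -23827 + (√(-324 + 10*(-57)))² = -23827 + (√(-324 - 570))² = -23827 + (√(-894))² = -23827 + (I*√894)² = -23827 - 894 = -24721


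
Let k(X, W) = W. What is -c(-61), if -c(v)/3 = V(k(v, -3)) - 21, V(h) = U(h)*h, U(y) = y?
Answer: -36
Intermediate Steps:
V(h) = h² (V(h) = h*h = h²)
c(v) = 36 (c(v) = -3*((-3)² - 21) = -3*(9 - 21) = -3*(-12) = 36)
-c(-61) = -1*36 = -36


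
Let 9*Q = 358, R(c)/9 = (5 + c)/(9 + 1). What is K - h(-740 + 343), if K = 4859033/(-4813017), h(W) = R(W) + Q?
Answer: 22525833659/72195255 ≈ 312.01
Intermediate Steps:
R(c) = 9/2 + 9*c/10 (R(c) = 9*((5 + c)/(9 + 1)) = 9*((5 + c)/10) = 9*((5 + c)*(1/10)) = 9*(1/2 + c/10) = 9/2 + 9*c/10)
Q = 358/9 (Q = (1/9)*358 = 358/9 ≈ 39.778)
h(W) = 797/18 + 9*W/10 (h(W) = (9/2 + 9*W/10) + 358/9 = 797/18 + 9*W/10)
K = -4859033/4813017 (K = 4859033*(-1/4813017) = -4859033/4813017 ≈ -1.0096)
K - h(-740 + 343) = -4859033/4813017 - (797/18 + 9*(-740 + 343)/10) = -4859033/4813017 - (797/18 + (9/10)*(-397)) = -4859033/4813017 - (797/18 - 3573/10) = -4859033/4813017 - 1*(-14086/45) = -4859033/4813017 + 14086/45 = 22525833659/72195255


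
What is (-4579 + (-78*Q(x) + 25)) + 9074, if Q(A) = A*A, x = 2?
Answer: 4208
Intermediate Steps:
Q(A) = A**2
(-4579 + (-78*Q(x) + 25)) + 9074 = (-4579 + (-78*2**2 + 25)) + 9074 = (-4579 + (-78*4 + 25)) + 9074 = (-4579 + (-312 + 25)) + 9074 = (-4579 - 287) + 9074 = -4866 + 9074 = 4208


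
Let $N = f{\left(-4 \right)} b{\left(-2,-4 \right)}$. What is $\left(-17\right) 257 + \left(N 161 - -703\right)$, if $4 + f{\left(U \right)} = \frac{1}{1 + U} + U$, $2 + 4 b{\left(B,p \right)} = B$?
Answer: $- \frac{6973}{3} \approx -2324.3$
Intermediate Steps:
$b{\left(B,p \right)} = - \frac{1}{2} + \frac{B}{4}$
$f{\left(U \right)} = -4 + U + \frac{1}{1 + U}$ ($f{\left(U \right)} = -4 + \left(\frac{1}{1 + U} + U\right) = -4 + \left(U + \frac{1}{1 + U}\right) = -4 + U + \frac{1}{1 + U}$)
$N = \frac{25}{3}$ ($N = \frac{-3 + \left(-4\right)^{2} - -12}{1 - 4} \left(- \frac{1}{2} + \frac{1}{4} \left(-2\right)\right) = \frac{-3 + 16 + 12}{-3} \left(- \frac{1}{2} - \frac{1}{2}\right) = \left(- \frac{1}{3}\right) 25 \left(-1\right) = \left(- \frac{25}{3}\right) \left(-1\right) = \frac{25}{3} \approx 8.3333$)
$\left(-17\right) 257 + \left(N 161 - -703\right) = \left(-17\right) 257 + \left(\frac{25}{3} \cdot 161 - -703\right) = -4369 + \left(\frac{4025}{3} + 703\right) = -4369 + \frac{6134}{3} = - \frac{6973}{3}$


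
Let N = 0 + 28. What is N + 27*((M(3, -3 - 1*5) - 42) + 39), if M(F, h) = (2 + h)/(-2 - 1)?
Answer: 1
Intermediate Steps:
M(F, h) = -⅔ - h/3 (M(F, h) = (2 + h)/(-3) = (2 + h)*(-⅓) = -⅔ - h/3)
N = 28
N + 27*((M(3, -3 - 1*5) - 42) + 39) = 28 + 27*(((-⅔ - (-3 - 1*5)/3) - 42) + 39) = 28 + 27*(((-⅔ - (-3 - 5)/3) - 42) + 39) = 28 + 27*(((-⅔ - ⅓*(-8)) - 42) + 39) = 28 + 27*(((-⅔ + 8/3) - 42) + 39) = 28 + 27*((2 - 42) + 39) = 28 + 27*(-40 + 39) = 28 + 27*(-1) = 28 - 27 = 1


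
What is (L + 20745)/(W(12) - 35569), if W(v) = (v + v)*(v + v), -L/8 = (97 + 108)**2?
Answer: 45065/4999 ≈ 9.0148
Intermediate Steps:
L = -336200 (L = -8*(97 + 108)**2 = -8*205**2 = -8*42025 = -336200)
W(v) = 4*v**2 (W(v) = (2*v)*(2*v) = 4*v**2)
(L + 20745)/(W(12) - 35569) = (-336200 + 20745)/(4*12**2 - 35569) = -315455/(4*144 - 35569) = -315455/(576 - 35569) = -315455/(-34993) = -315455*(-1/34993) = 45065/4999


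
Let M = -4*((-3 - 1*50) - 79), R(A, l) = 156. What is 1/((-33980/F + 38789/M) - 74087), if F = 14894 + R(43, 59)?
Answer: -794640/58815910379 ≈ -1.3511e-5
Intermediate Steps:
F = 15050 (F = 14894 + 156 = 15050)
M = 528 (M = -4*((-3 - 50) - 79) = -4*(-53 - 79) = -4*(-132) = 528)
1/((-33980/F + 38789/M) - 74087) = 1/((-33980/15050 + 38789/528) - 74087) = 1/((-33980*1/15050 + 38789*(1/528)) - 74087) = 1/((-3398/1505 + 38789/528) - 74087) = 1/(56583301/794640 - 74087) = 1/(-58815910379/794640) = -794640/58815910379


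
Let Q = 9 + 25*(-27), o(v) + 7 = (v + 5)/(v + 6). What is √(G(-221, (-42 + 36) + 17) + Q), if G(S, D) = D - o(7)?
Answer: 2*I*√27417/13 ≈ 25.474*I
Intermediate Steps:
o(v) = -7 + (5 + v)/(6 + v) (o(v) = -7 + (v + 5)/(v + 6) = -7 + (5 + v)/(6 + v))
G(S, D) = 79/13 + D (G(S, D) = D - (-37 - 6*7)/(6 + 7) = D - (-37 - 42)/13 = D - (-79)/13 = D - 1*(-79/13) = D + 79/13 = 79/13 + D)
Q = -666 (Q = 9 - 675 = -666)
√(G(-221, (-42 + 36) + 17) + Q) = √((79/13 + ((-42 + 36) + 17)) - 666) = √((79/13 + (-6 + 17)) - 666) = √((79/13 + 11) - 666) = √(222/13 - 666) = √(-8436/13) = 2*I*√27417/13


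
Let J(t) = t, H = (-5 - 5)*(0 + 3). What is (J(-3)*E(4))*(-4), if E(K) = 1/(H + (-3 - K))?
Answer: -12/37 ≈ -0.32432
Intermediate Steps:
H = -30 (H = -10*3 = -30)
E(K) = 1/(-33 - K) (E(K) = 1/(-30 + (-3 - K)) = 1/(-33 - K))
(J(-3)*E(4))*(-4) = -(-3)/(33 + 4)*(-4) = -(-3)/37*(-4) = -3*(-1/37)*(-4) = (3/37)*(-4) = -12/37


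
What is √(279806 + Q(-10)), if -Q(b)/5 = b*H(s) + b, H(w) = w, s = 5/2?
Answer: 3*√31109 ≈ 529.13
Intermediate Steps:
s = 5/2 (s = 5*(½) = 5/2 ≈ 2.5000)
Q(b) = -35*b/2 (Q(b) = -5*(b*(5/2) + b) = -5*(5*b/2 + b) = -35*b/2)
√(279806 + Q(-10)) = √(279806 - 35/2*(-10)) = √(279806 + 175) = √279981 = 3*√31109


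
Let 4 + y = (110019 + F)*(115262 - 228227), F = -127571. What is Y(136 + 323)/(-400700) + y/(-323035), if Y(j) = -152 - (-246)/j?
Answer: -12155736086068651/1980433904850 ≈ -6137.9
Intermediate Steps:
Y(j) = -152 + 246/j
y = 1982761676 (y = -4 + (110019 - 127571)*(115262 - 228227) = -4 - 17552*(-112965) = -4 + 1982761680 = 1982761676)
Y(136 + 323)/(-400700) + y/(-323035) = (-152 + 246/(136 + 323))/(-400700) + 1982761676/(-323035) = (-152 + 246/459)*(-1/400700) + 1982761676*(-1/323035) = (-152 + 246*(1/459))*(-1/400700) - 1982761676/323035 = (-152 + 82/153)*(-1/400700) - 1982761676/323035 = -23174/153*(-1/400700) - 1982761676/323035 = 11587/30653550 - 1982761676/323035 = -12155736086068651/1980433904850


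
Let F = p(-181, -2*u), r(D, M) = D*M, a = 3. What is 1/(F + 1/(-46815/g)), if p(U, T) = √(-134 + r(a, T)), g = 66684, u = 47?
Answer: -86716985/25449187596 - 243516025*I*√26/25449187596 ≈ -0.0034075 - 0.048791*I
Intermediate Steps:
p(U, T) = √(-134 + 3*T)
F = 4*I*√26 (F = √(-134 + 3*(-2*47)) = √(-134 + 3*(-94)) = √(-134 - 282) = √(-416) = 4*I*√26 ≈ 20.396*I)
1/(F + 1/(-46815/g)) = 1/(4*I*√26 + 1/(-46815/66684)) = 1/(4*I*√26 + 1/(-46815*1/66684)) = 1/(4*I*√26 + 1/(-15605/22228)) = 1/(4*I*√26 - 22228/15605) = 1/(-22228/15605 + 4*I*√26)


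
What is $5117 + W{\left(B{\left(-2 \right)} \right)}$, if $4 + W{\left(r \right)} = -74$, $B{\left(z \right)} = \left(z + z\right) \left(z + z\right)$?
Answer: $5039$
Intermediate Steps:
$B{\left(z \right)} = 4 z^{2}$ ($B{\left(z \right)} = 2 z 2 z = 4 z^{2}$)
$W{\left(r \right)} = -78$ ($W{\left(r \right)} = -4 - 74 = -78$)
$5117 + W{\left(B{\left(-2 \right)} \right)} = 5117 - 78 = 5039$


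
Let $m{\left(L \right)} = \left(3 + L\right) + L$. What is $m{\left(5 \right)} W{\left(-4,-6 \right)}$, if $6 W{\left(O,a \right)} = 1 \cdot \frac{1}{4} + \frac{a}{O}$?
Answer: $\frac{91}{24} \approx 3.7917$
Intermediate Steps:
$W{\left(O,a \right)} = \frac{1}{24} + \frac{a}{6 O}$ ($W{\left(O,a \right)} = \frac{1 \cdot \frac{1}{4} + \frac{a}{O}}{6} = \frac{\frac{1}{4} + \frac{a}{O}}{6} = \frac{1}{24} + \frac{a}{6 O}$)
$m{\left(L \right)} = 3 + 2 L$
$m{\left(5 \right)} W{\left(-4,-6 \right)} = \left(3 + 2 \cdot 5\right) \frac{-4 + 4 \left(-6\right)}{24 \left(-4\right)} = \left(3 + 10\right) \frac{1}{24} \left(- \frac{1}{4}\right) \left(-4 - 24\right) = 13 \cdot \frac{1}{24} \left(- \frac{1}{4}\right) \left(-28\right) = 13 \cdot \frac{7}{24} = \frac{91}{24}$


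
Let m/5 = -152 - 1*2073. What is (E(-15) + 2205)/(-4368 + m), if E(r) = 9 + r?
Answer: -2199/15493 ≈ -0.14194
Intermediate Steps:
m = -11125 (m = 5*(-152 - 1*2073) = 5*(-152 - 2073) = 5*(-2225) = -11125)
(E(-15) + 2205)/(-4368 + m) = ((9 - 15) + 2205)/(-4368 - 11125) = (-6 + 2205)/(-15493) = 2199*(-1/15493) = -2199/15493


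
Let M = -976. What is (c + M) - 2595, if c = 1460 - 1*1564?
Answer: -3675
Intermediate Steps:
c = -104 (c = 1460 - 1564 = -104)
(c + M) - 2595 = (-104 - 976) - 2595 = -1080 - 2595 = -3675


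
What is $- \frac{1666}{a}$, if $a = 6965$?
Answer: $- \frac{238}{995} \approx -0.2392$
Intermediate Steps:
$- \frac{1666}{a} = - \frac{1666}{6965} = \left(-1666\right) \frac{1}{6965} = - \frac{238}{995}$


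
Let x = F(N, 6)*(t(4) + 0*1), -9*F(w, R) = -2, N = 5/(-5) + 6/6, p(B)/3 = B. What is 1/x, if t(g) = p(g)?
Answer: 3/8 ≈ 0.37500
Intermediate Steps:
p(B) = 3*B
N = 0 (N = 5*(-⅕) + 6*(⅙) = -1 + 1 = 0)
F(w, R) = 2/9 (F(w, R) = -⅑*(-2) = 2/9)
t(g) = 3*g
x = 8/3 (x = 2*(3*4 + 0*1)/9 = 2*(12 + 0)/9 = (2/9)*12 = 8/3 ≈ 2.6667)
1/x = 1/(8/3) = 3/8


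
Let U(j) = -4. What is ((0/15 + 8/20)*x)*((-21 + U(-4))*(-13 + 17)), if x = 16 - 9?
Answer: -280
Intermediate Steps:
x = 7
((0/15 + 8/20)*x)*((-21 + U(-4))*(-13 + 17)) = ((0/15 + 8/20)*7)*((-21 - 4)*(-13 + 17)) = ((0*(1/15) + 8*(1/20))*7)*(-25*4) = ((0 + ⅖)*7)*(-100) = ((⅖)*7)*(-100) = (14/5)*(-100) = -280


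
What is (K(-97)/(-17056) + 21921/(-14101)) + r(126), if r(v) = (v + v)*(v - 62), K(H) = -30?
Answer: 1939258943211/120253328 ≈ 16126.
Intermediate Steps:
r(v) = 2*v*(-62 + v) (r(v) = (2*v)*(-62 + v) = 2*v*(-62 + v))
(K(-97)/(-17056) + 21921/(-14101)) + r(126) = (-30/(-17056) + 21921/(-14101)) + 2*126*(-62 + 126) = (-30*(-1/17056) + 21921*(-1/14101)) + 2*126*64 = (15/8528 - 21921/14101) + 16128 = -186730773/120253328 + 16128 = 1939258943211/120253328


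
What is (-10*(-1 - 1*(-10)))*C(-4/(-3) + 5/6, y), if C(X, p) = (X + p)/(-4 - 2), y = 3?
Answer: 155/2 ≈ 77.500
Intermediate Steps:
C(X, p) = -X/6 - p/6 (C(X, p) = (X + p)/(-6) = (X + p)*(-⅙) = -X/6 - p/6)
(-10*(-1 - 1*(-10)))*C(-4/(-3) + 5/6, y) = (-10*(-1 - 1*(-10)))*(-(-4/(-3) + 5/6)/6 - ⅙*3) = (-10*(-1 + 10))*(-(-4*(-⅓) + 5*(⅙))/6 - ½) = (-10*9)*(-(4/3 + ⅚)/6 - ½) = -90*(-⅙*13/6 - ½) = -90*(-13/36 - ½) = -90*(-31/36) = 155/2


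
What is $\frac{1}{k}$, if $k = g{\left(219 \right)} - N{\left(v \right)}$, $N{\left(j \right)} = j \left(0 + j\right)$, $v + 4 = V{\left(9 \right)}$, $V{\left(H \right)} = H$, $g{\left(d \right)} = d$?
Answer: $\frac{1}{194} \approx 0.0051546$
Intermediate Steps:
$v = 5$ ($v = -4 + 9 = 5$)
$N{\left(j \right)} = j^{2}$ ($N{\left(j \right)} = j j = j^{2}$)
$k = 194$ ($k = 219 - 5^{2} = 219 - 25 = 194$)
$\frac{1}{k} = \frac{1}{194}$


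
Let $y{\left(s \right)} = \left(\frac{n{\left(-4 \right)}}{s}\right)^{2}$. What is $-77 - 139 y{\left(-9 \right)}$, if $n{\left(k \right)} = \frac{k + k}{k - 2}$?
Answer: $- \frac{58357}{729} \approx -80.051$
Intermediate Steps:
$n{\left(k \right)} = \frac{2 k}{-2 + k}$
$y{\left(s \right)} = \frac{16}{9 s^{2}}$ ($y{\left(s \right)} = \left(\frac{2 \left(-4\right) \frac{1}{-2 - 4}}{s}\right)^{2} = \left(\frac{2 \left(-4\right) \frac{1}{-6}}{s}\right)^{2} = \left(\frac{2 \left(-4\right) \left(- \frac{1}{6}\right)}{s}\right)^{2} = \left(\frac{4}{3 s}\right)^{2} = \frac{16}{9 s^{2}}$)
$-77 - 139 y{\left(-9 \right)} = -77 - 139 \frac{16}{9 \cdot 81} = -77 - 139 \cdot \frac{16}{9} \cdot \frac{1}{81} = -77 - \frac{2224}{729} = - \frac{58357}{729}$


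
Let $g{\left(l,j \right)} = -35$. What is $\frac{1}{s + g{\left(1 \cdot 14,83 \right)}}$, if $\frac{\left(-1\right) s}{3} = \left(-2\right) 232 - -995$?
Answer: $- \frac{1}{1628} \approx -0.00061425$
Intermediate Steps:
$s = -1593$ ($s = - 3 \left(\left(-2\right) 232 - -995\right) = - 3 \left(-464 + 995\right) = \left(-3\right) 531 = -1593$)
$\frac{1}{s + g{\left(1 \cdot 14,83 \right)}} = \frac{1}{-1593 - 35} = \frac{1}{-1628} = - \frac{1}{1628}$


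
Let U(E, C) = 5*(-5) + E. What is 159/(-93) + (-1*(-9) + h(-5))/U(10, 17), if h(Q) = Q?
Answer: -919/465 ≈ -1.9763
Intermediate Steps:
U(E, C) = -25 + E
159/(-93) + (-1*(-9) + h(-5))/U(10, 17) = 159/(-93) + (-1*(-9) - 5)/(-25 + 10) = 159*(-1/93) + (9 - 5)/(-15) = -53/31 + 4*(-1/15) = -53/31 - 4/15 = -919/465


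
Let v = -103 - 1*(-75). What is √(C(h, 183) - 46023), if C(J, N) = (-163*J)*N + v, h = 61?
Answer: 2*I*√466405 ≈ 1365.9*I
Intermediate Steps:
v = -28 (v = -103 + 75 = -28)
C(J, N) = -28 - 163*J*N (C(J, N) = (-163*J)*N - 28 = -163*J*N - 28 = -28 - 163*J*N)
√(C(h, 183) - 46023) = √((-28 - 163*61*183) - 46023) = √((-28 - 1819569) - 46023) = √(-1819597 - 46023) = √(-1865620) = 2*I*√466405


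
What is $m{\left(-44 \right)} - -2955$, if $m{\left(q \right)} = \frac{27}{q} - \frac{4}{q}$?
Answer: $\frac{129997}{44} \approx 2954.5$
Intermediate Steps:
$m{\left(q \right)} = \frac{23}{q}$
$m{\left(-44 \right)} - -2955 = \frac{23}{-44} - -2955 = 23 \left(- \frac{1}{44}\right) + 2955 = - \frac{23}{44} + 2955 = \frac{129997}{44}$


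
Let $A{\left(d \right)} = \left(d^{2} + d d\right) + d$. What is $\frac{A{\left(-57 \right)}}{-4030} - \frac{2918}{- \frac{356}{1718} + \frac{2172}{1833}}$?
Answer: $- \frac{3087644030069}{1034013370} \approx -2986.1$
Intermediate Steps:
$A{\left(d \right)} = d + 2 d^{2}$ ($A{\left(d \right)} = \left(d^{2} + d^{2}\right) + d = 2 d^{2} + d = d + 2 d^{2}$)
$\frac{A{\left(-57 \right)}}{-4030} - \frac{2918}{- \frac{356}{1718} + \frac{2172}{1833}} = \frac{\left(-57\right) \left(1 + 2 \left(-57\right)\right)}{-4030} - \frac{2918}{- \frac{356}{1718} + \frac{2172}{1833}} = - 57 \left(1 - 114\right) \left(- \frac{1}{4030}\right) - \frac{2918}{\left(-356\right) \frac{1}{1718} + 2172 \cdot \frac{1}{1833}} = \left(-57\right) \left(-113\right) \left(- \frac{1}{4030}\right) - \frac{2918}{- \frac{178}{859} + \frac{724}{611}} = 6441 \left(- \frac{1}{4030}\right) - \frac{2918}{\frac{513158}{524849}} = - \frac{6441}{4030} - \frac{765754691}{256579} = - \frac{3087644030069}{1034013370}$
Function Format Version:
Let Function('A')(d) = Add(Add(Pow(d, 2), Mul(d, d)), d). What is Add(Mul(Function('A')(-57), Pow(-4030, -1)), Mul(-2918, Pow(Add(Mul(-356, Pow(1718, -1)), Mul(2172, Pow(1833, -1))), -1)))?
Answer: Rational(-3087644030069, 1034013370) ≈ -2986.1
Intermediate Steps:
Function('A')(d) = Add(d, Mul(2, Pow(d, 2))) (Function('A')(d) = Add(Add(Pow(d, 2), Pow(d, 2)), d) = Add(Mul(2, Pow(d, 2)), d) = Add(d, Mul(2, Pow(d, 2))))
Add(Mul(Function('A')(-57), Pow(-4030, -1)), Mul(-2918, Pow(Add(Mul(-356, Pow(1718, -1)), Mul(2172, Pow(1833, -1))), -1))) = Add(Mul(Mul(-57, Add(1, Mul(2, -57))), Pow(-4030, -1)), Mul(-2918, Pow(Add(Mul(-356, Pow(1718, -1)), Mul(2172, Pow(1833, -1))), -1))) = Add(Mul(Mul(-57, Add(1, -114)), Rational(-1, 4030)), Mul(-2918, Pow(Add(Mul(-356, Rational(1, 1718)), Mul(2172, Rational(1, 1833))), -1))) = Add(Mul(Mul(-57, -113), Rational(-1, 4030)), Mul(-2918, Pow(Add(Rational(-178, 859), Rational(724, 611)), -1))) = Add(Mul(6441, Rational(-1, 4030)), Mul(-2918, Pow(Rational(513158, 524849), -1))) = Add(Rational(-6441, 4030), Mul(-2918, Rational(524849, 513158))) = Add(Rational(-6441, 4030), Rational(-765754691, 256579)) = Rational(-3087644030069, 1034013370)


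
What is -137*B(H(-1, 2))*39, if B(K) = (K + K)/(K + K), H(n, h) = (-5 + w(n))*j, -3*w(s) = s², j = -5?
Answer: -5343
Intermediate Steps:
w(s) = -s²/3
H(n, h) = 25 + 5*n²/3 (H(n, h) = (-5 - n²/3)*(-5) = 25 + 5*n²/3)
B(K) = 1 (B(K) = (2*K)/((2*K)) = (2*K)*(1/(2*K)) = 1)
-137*B(H(-1, 2))*39 = -137*1*39 = -137*39 = -1*5343 = -5343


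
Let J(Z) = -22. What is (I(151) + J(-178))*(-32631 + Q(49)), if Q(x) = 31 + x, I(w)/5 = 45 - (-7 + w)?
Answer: 16828867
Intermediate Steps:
I(w) = 260 - 5*w (I(w) = 5*(45 - (-7 + w)) = 5*(45 + (7 - w)) = 5*(52 - w) = 260 - 5*w)
(I(151) + J(-178))*(-32631 + Q(49)) = ((260 - 5*151) - 22)*(-32631 + (31 + 49)) = ((260 - 755) - 22)*(-32631 + 80) = (-495 - 22)*(-32551) = -517*(-32551) = 16828867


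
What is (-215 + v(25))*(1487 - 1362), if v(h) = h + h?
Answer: -20625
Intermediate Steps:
v(h) = 2*h
(-215 + v(25))*(1487 - 1362) = (-215 + 2*25)*(1487 - 1362) = (-215 + 50)*125 = -165*125 = -20625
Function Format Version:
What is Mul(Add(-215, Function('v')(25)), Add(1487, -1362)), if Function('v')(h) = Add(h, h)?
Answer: -20625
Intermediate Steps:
Function('v')(h) = Mul(2, h)
Mul(Add(-215, Function('v')(25)), Add(1487, -1362)) = Mul(Add(-215, Mul(2, 25)), Add(1487, -1362)) = Mul(Add(-215, 50), 125) = Mul(-165, 125) = -20625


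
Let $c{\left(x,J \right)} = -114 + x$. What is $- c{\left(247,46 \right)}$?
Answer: $-133$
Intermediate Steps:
$- c{\left(247,46 \right)} = - (-114 + 247) = \left(-1\right) 133 = -133$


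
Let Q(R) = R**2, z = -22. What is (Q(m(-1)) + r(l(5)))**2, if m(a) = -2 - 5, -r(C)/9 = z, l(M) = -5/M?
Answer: 61009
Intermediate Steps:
r(C) = 198 (r(C) = -9*(-22) = 198)
m(a) = -7
(Q(m(-1)) + r(l(5)))**2 = ((-7)**2 + 198)**2 = (49 + 198)**2 = 247**2 = 61009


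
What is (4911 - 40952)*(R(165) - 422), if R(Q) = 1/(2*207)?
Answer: 273765869/18 ≈ 1.5209e+7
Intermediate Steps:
R(Q) = 1/414 (R(Q) = (½)*(1/207) = 1/414)
(4911 - 40952)*(R(165) - 422) = (4911 - 40952)*(1/414 - 422) = -36041*(-174707/414) = 273765869/18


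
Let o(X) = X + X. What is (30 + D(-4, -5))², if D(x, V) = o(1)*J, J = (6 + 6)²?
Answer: 101124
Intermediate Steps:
o(X) = 2*X
J = 144 (J = 12² = 144)
D(x, V) = 288 (D(x, V) = (2*1)*144 = 2*144 = 288)
(30 + D(-4, -5))² = (30 + 288)² = 318² = 101124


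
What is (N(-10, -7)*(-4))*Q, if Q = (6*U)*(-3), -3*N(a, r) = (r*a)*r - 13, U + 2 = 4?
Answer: 24144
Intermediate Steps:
U = 2 (U = -2 + 4 = 2)
N(a, r) = 13/3 - a*r²/3 (N(a, r) = -((r*a)*r - 13)/3 = -((a*r)*r - 13)/3 = -(a*r² - 13)/3 = -(-13 + a*r²)/3 = 13/3 - a*r²/3)
Q = -36 (Q = (6*2)*(-3) = 12*(-3) = -36)
(N(-10, -7)*(-4))*Q = ((13/3 - ⅓*(-10)*(-7)²)*(-4))*(-36) = ((13/3 - ⅓*(-10)*49)*(-4))*(-36) = ((13/3 + 490/3)*(-4))*(-36) = ((503/3)*(-4))*(-36) = -2012/3*(-36) = 24144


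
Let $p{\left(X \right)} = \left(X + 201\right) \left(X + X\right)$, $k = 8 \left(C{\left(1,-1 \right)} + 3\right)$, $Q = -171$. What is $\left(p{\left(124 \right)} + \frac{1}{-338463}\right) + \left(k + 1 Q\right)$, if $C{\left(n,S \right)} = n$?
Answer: $\frac{27233071442}{338463} \approx 80461.0$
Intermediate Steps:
$k = 32$ ($k = 8 \left(1 + 3\right) = 8 \cdot 4 = 32$)
$p{\left(X \right)} = 2 X \left(201 + X\right)$ ($p{\left(X \right)} = \left(201 + X\right) 2 X = 2 X \left(201 + X\right)$)
$\left(p{\left(124 \right)} + \frac{1}{-338463}\right) + \left(k + 1 Q\right) = \left(2 \cdot 124 \left(201 + 124\right) + \frac{1}{-338463}\right) + \left(32 + 1 \left(-171\right)\right) = \left(2 \cdot 124 \cdot 325 - \frac{1}{338463}\right) + \left(32 - 171\right) = \left(80600 - \frac{1}{338463}\right) - 139 = \frac{27280117799}{338463} - 139 = \frac{27233071442}{338463}$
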